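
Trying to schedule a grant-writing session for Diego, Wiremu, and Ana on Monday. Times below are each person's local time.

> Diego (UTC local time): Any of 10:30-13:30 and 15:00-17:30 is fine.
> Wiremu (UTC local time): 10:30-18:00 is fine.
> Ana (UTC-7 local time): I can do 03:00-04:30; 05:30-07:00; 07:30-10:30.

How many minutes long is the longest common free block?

150

Diego in UTC: 10:30-13:30, 15:00-17:30.
Wiremu in UTC: 10:30-18:00.
Ana in UTC: 10:00-11:30, 12:30-14:00, 14:30-17:30 (add 7h to convert from UTC-7).
Diego ∩ Wiremu: 10:30-13:30, 15:00-17:30.
Diego ∩ Wiremu ∩ Ana: 10:30-11:30, 12:30-13:30, 15:00-17:30.
So the common availability across everyone is 10:30-11:30, 12:30-13:30, 15:00-17:30.
The longest is 15:00-17:30 at 150 minutes.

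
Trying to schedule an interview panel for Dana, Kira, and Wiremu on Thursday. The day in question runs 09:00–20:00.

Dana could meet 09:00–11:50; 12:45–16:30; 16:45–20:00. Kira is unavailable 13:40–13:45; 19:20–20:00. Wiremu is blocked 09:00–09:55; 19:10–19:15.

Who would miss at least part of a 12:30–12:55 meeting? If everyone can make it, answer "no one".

Dana

Dana free: 09:00-11:50, 12:45-16:30, 16:45-20:00.
Kira free: 09:00-13:40, 13:45-19:20 (invert busy blocks within the working day).
Wiremu free: 09:55-19:10, 19:15-20:00 (invert busy blocks within the working day).
Dana: not fully free for 12:30-12:55. Kira: free for 12:30-12:55. Wiremu: free for 12:30-12:55.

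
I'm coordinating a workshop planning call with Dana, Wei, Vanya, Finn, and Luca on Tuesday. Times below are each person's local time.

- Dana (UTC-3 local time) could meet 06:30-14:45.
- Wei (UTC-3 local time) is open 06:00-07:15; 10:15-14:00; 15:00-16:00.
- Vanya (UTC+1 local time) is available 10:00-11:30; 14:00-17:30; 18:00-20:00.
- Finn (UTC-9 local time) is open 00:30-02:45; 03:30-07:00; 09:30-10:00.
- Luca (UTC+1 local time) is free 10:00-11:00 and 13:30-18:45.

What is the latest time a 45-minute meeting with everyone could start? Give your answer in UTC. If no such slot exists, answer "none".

Dana in UTC: 09:30-17:45 (add 3h to convert from UTC-3).
Wei in UTC: 09:00-10:15, 13:15-17:00, 18:00-19:00 (add 3h to convert from UTC-3).
Vanya in UTC: 09:00-10:30, 13:00-16:30, 17:00-19:00 (subtract 1h to convert from UTC+1).
Finn in UTC: 09:30-11:45, 12:30-16:00, 18:30-19:00 (add 9h to convert from UTC-9).
Luca in UTC: 09:00-10:00, 12:30-17:45 (subtract 1h to convert from UTC+1).
Dana ∩ Wei: 09:30-10:15, 13:15-17:00.
Dana ∩ Wei ∩ Vanya: 09:30-10:15, 13:15-16:30.
Dana ∩ Wei ∩ Vanya ∩ Finn: 09:30-10:15, 13:15-16:00.
Dana ∩ Wei ∩ Vanya ∩ Finn ∩ Luca: 09:30-10:00, 13:15-16:00.
The last common window of at least 45 minutes is 13:15-16:00; a 45-minute meeting can start as late as 15:15 and still end by 16:00.

15:15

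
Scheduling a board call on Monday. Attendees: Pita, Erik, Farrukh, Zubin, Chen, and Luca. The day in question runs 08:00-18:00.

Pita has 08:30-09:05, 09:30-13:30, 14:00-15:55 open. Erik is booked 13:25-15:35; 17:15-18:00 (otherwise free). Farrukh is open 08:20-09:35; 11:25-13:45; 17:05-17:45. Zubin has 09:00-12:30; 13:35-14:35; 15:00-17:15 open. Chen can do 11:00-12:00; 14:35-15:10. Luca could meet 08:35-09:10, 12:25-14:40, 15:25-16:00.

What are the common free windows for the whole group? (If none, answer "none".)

Pita free: 08:30-09:05, 09:30-13:30, 14:00-15:55.
Erik free: 08:00-13:25, 15:35-17:15 (invert busy blocks within the working day).
Farrukh free: 08:20-09:35, 11:25-13:45, 17:05-17:45.
Zubin free: 09:00-12:30, 13:35-14:35, 15:00-17:15.
Chen free: 11:00-12:00, 14:35-15:10.
Luca free: 08:35-09:10, 12:25-14:40, 15:25-16:00.
Pita ∩ Erik: 08:30-09:05, 09:30-13:25, 15:35-15:55.
Pita ∩ Erik ∩ Farrukh: 08:30-09:05, 09:30-09:35, 11:25-13:25.
Pita ∩ Erik ∩ Farrukh ∩ Zubin: 09:00-09:05, 09:30-09:35, 11:25-12:30.
Pita ∩ Erik ∩ Farrukh ∩ Zubin ∩ Chen: 11:25-12:00.
Pita ∩ Erik ∩ Farrukh ∩ Zubin ∩ Chen ∩ Luca: ∅.
There is no time when everyone is free.

none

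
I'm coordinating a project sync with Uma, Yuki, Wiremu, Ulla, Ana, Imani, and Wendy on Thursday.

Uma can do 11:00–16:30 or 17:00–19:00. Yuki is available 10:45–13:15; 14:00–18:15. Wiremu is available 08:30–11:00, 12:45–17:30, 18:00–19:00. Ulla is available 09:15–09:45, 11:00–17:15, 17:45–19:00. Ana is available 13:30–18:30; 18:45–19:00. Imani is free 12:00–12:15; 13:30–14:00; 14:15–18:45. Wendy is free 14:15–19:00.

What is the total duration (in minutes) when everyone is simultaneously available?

165

Uma ∩ Yuki: 11:00-13:15, 14:00-16:30, 17:00-18:15.
Uma ∩ Yuki ∩ Wiremu: 12:45-13:15, 14:00-16:30, 17:00-17:30, 18:00-18:15.
Uma ∩ Yuki ∩ Wiremu ∩ Ulla: 12:45-13:15, 14:00-16:30, 17:00-17:15, 18:00-18:15.
Uma ∩ Yuki ∩ Wiremu ∩ Ulla ∩ Ana: 14:00-16:30, 17:00-17:15, 18:00-18:15.
Uma ∩ Yuki ∩ Wiremu ∩ Ulla ∩ Ana ∩ Imani: 14:15-16:30, 17:00-17:15, 18:00-18:15.
Uma ∩ Yuki ∩ Wiremu ∩ Ulla ∩ Ana ∩ Imani ∩ Wendy: 14:15-16:30, 17:00-17:15, 18:00-18:15.
Those are the intersection windows.
Summing the common windows: 135 + 15 + 15 = 165 minutes.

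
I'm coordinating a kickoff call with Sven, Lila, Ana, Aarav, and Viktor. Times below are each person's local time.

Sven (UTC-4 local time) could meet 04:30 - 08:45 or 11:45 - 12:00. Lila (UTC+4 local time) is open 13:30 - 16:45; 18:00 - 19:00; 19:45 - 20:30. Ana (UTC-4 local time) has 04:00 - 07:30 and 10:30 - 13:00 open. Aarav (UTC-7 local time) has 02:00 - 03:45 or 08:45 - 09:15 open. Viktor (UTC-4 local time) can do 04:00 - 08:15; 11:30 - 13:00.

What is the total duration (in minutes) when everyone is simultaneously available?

Sven in UTC: 08:30-12:45, 15:45-16:00 (add 4h to convert from UTC-4).
Lila in UTC: 09:30-12:45, 14:00-15:00, 15:45-16:30 (subtract 4h to convert from UTC+4).
Ana in UTC: 08:00-11:30, 14:30-17:00 (add 4h to convert from UTC-4).
Aarav in UTC: 09:00-10:45, 15:45-16:15 (add 7h to convert from UTC-7).
Viktor in UTC: 08:00-12:15, 15:30-17:00 (add 4h to convert from UTC-4).
Sven ∩ Lila: 09:30-12:45, 15:45-16:00.
Sven ∩ Lila ∩ Ana: 09:30-11:30, 15:45-16:00.
Sven ∩ Lila ∩ Ana ∩ Aarav: 09:30-10:45, 15:45-16:00.
Sven ∩ Lila ∩ Ana ∩ Aarav ∩ Viktor: 09:30-10:45, 15:45-16:00.
Those are the intersection windows.
Summing the common windows: 75 + 15 = 90 minutes.

90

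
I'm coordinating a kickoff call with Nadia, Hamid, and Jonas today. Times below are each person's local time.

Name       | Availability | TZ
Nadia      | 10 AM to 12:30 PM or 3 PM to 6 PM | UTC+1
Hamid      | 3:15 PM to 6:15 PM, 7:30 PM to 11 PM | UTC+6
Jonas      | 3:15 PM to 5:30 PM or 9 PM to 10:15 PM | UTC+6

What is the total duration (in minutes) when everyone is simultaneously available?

Nadia in UTC: 09:00-11:30, 14:00-17:00 (subtract 1h to convert from UTC+1).
Hamid in UTC: 09:15-12:15, 13:30-17:00 (subtract 6h to convert from UTC+6).
Jonas in UTC: 09:15-11:30, 15:00-16:15 (subtract 6h to convert from UTC+6).
Nadia ∩ Hamid: 09:15-11:30, 14:00-17:00.
Nadia ∩ Hamid ∩ Jonas: 09:15-11:30, 15:00-16:15.
Summing the common windows: 135 + 75 = 210 minutes.

210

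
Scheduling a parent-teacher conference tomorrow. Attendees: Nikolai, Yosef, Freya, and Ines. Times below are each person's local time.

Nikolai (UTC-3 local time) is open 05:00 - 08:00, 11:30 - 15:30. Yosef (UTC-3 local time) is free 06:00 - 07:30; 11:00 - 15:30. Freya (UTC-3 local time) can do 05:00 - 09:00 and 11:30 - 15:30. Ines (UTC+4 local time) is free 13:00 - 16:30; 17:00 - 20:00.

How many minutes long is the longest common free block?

Nikolai in UTC: 08:00-11:00, 14:30-18:30 (add 3h to convert from UTC-3).
Yosef in UTC: 09:00-10:30, 14:00-18:30 (add 3h to convert from UTC-3).
Freya in UTC: 08:00-12:00, 14:30-18:30 (add 3h to convert from UTC-3).
Ines in UTC: 09:00-12:30, 13:00-16:00 (subtract 4h to convert from UTC+4).
Nikolai ∩ Yosef: 09:00-10:30, 14:30-18:30.
Nikolai ∩ Yosef ∩ Freya: 09:00-10:30, 14:30-18:30.
Nikolai ∩ Yosef ∩ Freya ∩ Ines: 09:00-10:30, 14:30-16:00.
Those are the intersection windows.
The longest is 09:00-10:30 at 90 minutes.

90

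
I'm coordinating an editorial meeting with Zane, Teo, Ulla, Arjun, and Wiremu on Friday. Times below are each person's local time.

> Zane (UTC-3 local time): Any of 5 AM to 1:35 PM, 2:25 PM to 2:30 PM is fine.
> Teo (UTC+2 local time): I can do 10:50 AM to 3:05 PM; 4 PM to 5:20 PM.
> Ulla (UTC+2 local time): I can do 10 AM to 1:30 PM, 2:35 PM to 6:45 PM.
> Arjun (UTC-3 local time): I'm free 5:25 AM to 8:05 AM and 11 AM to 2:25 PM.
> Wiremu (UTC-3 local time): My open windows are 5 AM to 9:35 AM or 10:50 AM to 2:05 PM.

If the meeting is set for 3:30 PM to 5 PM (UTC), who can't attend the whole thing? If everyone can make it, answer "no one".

Teo, Ulla, Zane

Zane in UTC: 08:00-16:35, 17:25-17:30 (add 3h to convert from UTC-3).
Teo in UTC: 08:50-13:05, 14:00-15:20 (subtract 2h to convert from UTC+2).
Ulla in UTC: 08:00-11:30, 12:35-16:45 (subtract 2h to convert from UTC+2).
Arjun in UTC: 08:25-11:05, 14:00-17:25 (add 3h to convert from UTC-3).
Wiremu in UTC: 08:00-12:35, 13:50-17:05 (add 3h to convert from UTC-3).
Zane: not fully free for 15:30-17:00. Teo: not fully free for 15:30-17:00. Ulla: not fully free for 15:30-17:00. Arjun: free for 15:30-17:00. Wiremu: free for 15:30-17:00.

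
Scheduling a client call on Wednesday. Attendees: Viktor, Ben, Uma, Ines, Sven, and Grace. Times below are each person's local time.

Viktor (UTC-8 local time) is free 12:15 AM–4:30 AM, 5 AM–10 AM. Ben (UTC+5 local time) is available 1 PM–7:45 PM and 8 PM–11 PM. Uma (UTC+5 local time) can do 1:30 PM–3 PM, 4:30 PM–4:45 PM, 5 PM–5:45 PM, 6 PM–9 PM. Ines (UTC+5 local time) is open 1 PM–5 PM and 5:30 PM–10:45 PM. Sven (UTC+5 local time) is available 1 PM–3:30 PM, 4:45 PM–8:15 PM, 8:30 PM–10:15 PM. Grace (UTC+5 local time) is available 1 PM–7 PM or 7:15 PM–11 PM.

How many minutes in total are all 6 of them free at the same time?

225

Viktor in UTC: 08:15-12:30, 13:00-18:00 (add 8h to convert from UTC-8).
Ben in UTC: 08:00-14:45, 15:00-18:00 (subtract 5h to convert from UTC+5).
Uma in UTC: 08:30-10:00, 11:30-11:45, 12:00-12:45, 13:00-16:00 (subtract 5h to convert from UTC+5).
Ines in UTC: 08:00-12:00, 12:30-17:45 (subtract 5h to convert from UTC+5).
Sven in UTC: 08:00-10:30, 11:45-15:15, 15:30-17:15 (subtract 5h to convert from UTC+5).
Grace in UTC: 08:00-14:00, 14:15-18:00 (subtract 5h to convert from UTC+5).
Viktor ∩ Ben: 08:15-12:30, 13:00-14:45, 15:00-18:00.
Viktor ∩ Ben ∩ Uma: 08:30-10:00, 11:30-11:45, 12:00-12:30, 13:00-14:45, 15:00-16:00.
Viktor ∩ Ben ∩ Uma ∩ Ines: 08:30-10:00, 11:30-11:45, 13:00-14:45, 15:00-16:00.
Viktor ∩ Ben ∩ Uma ∩ Ines ∩ Sven: 08:30-10:00, 13:00-14:45, 15:00-15:15, 15:30-16:00.
Viktor ∩ Ben ∩ Uma ∩ Ines ∩ Sven ∩ Grace: 08:30-10:00, 13:00-14:00, 14:15-14:45, 15:00-15:15, 15:30-16:00.
Summing the common windows: 90 + 60 + 30 + 15 + 30 = 225 minutes.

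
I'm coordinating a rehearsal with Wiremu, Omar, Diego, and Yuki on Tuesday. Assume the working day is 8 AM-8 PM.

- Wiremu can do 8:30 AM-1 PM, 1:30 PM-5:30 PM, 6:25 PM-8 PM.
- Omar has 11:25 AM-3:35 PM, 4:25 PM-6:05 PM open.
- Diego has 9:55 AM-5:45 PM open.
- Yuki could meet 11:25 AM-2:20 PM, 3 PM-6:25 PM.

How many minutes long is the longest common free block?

95

Wiremu ∩ Omar: 11:25-13:00, 13:30-15:35, 16:25-17:30.
Wiremu ∩ Omar ∩ Diego: 11:25-13:00, 13:30-15:35, 16:25-17:30.
Wiremu ∩ Omar ∩ Diego ∩ Yuki: 11:25-13:00, 13:30-14:20, 15:00-15:35, 16:25-17:30.
So the common availability across everyone is 11:25-13:00, 13:30-14:20, 15:00-15:35, 16:25-17:30.
The longest is 11:25-13:00 at 95 minutes.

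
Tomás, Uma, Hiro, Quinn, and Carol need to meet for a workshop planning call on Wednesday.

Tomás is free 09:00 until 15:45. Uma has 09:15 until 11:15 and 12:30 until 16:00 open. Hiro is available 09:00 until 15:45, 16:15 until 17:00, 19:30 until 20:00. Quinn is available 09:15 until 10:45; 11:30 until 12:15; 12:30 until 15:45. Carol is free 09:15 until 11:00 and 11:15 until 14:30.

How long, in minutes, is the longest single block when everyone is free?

120

Tomás ∩ Uma: 09:15-11:15, 12:30-15:45.
Tomás ∩ Uma ∩ Hiro: 09:15-11:15, 12:30-15:45.
Tomás ∩ Uma ∩ Hiro ∩ Quinn: 09:15-10:45, 12:30-15:45.
Tomás ∩ Uma ∩ Hiro ∩ Quinn ∩ Carol: 09:15-10:45, 12:30-14:30.
The longest is 12:30-14:30 at 120 minutes.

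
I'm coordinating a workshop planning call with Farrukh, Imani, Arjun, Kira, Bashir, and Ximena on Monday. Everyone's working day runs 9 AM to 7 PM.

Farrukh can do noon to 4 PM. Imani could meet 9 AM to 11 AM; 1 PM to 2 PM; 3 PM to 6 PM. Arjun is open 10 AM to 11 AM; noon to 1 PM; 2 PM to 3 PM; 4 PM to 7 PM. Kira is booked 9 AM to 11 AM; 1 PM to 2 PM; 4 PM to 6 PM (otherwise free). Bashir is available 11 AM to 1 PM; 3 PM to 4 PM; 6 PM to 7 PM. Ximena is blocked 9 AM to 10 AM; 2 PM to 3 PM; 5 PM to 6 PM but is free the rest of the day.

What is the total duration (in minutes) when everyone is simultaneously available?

0

Farrukh free: 12:00-16:00.
Imani free: 09:00-11:00, 13:00-14:00, 15:00-18:00.
Arjun free: 10:00-11:00, 12:00-13:00, 14:00-15:00, 16:00-19:00.
Kira free: 11:00-13:00, 14:00-16:00, 18:00-19:00 (invert busy blocks within the working day).
Bashir free: 11:00-13:00, 15:00-16:00, 18:00-19:00.
Ximena free: 10:00-14:00, 15:00-17:00, 18:00-19:00 (invert busy blocks within the working day).
Farrukh ∩ Imani: 13:00-14:00, 15:00-16:00.
Farrukh ∩ Imani ∩ Arjun: ∅.
Farrukh ∩ Imani ∩ Arjun ∩ Kira: ∅.
Farrukh ∩ Imani ∩ Arjun ∩ Kira ∩ Bashir: ∅.
Farrukh ∩ Imani ∩ Arjun ∩ Kira ∩ Bashir ∩ Ximena: ∅.
There is no time when everyone is free.
There is no common window, so the total is 0 minutes.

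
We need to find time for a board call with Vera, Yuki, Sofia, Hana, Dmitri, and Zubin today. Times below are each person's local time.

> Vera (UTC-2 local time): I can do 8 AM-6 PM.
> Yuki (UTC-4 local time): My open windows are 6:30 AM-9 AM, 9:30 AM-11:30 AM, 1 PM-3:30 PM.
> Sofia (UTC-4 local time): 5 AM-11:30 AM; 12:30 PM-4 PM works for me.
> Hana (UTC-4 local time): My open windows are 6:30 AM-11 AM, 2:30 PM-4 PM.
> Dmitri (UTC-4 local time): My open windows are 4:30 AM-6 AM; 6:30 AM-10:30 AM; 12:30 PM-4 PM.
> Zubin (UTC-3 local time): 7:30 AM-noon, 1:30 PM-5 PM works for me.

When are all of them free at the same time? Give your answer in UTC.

10:30-13:00, 13:30-14:30, 18:30-19:30

Vera in UTC: 10:00-20:00 (add 2h to convert from UTC-2).
Yuki in UTC: 10:30-13:00, 13:30-15:30, 17:00-19:30 (add 4h to convert from UTC-4).
Sofia in UTC: 09:00-15:30, 16:30-20:00 (add 4h to convert from UTC-4).
Hana in UTC: 10:30-15:00, 18:30-20:00 (add 4h to convert from UTC-4).
Dmitri in UTC: 08:30-10:00, 10:30-14:30, 16:30-20:00 (add 4h to convert from UTC-4).
Zubin in UTC: 10:30-15:00, 16:30-20:00 (add 3h to convert from UTC-3).
Vera ∩ Yuki: 10:30-13:00, 13:30-15:30, 17:00-19:30.
Vera ∩ Yuki ∩ Sofia: 10:30-13:00, 13:30-15:30, 17:00-19:30.
Vera ∩ Yuki ∩ Sofia ∩ Hana: 10:30-13:00, 13:30-15:00, 18:30-19:30.
Vera ∩ Yuki ∩ Sofia ∩ Hana ∩ Dmitri: 10:30-13:00, 13:30-14:30, 18:30-19:30.
Vera ∩ Yuki ∩ Sofia ∩ Hana ∩ Dmitri ∩ Zubin: 10:30-13:00, 13:30-14:30, 18:30-19:30.
Those are the intersection windows.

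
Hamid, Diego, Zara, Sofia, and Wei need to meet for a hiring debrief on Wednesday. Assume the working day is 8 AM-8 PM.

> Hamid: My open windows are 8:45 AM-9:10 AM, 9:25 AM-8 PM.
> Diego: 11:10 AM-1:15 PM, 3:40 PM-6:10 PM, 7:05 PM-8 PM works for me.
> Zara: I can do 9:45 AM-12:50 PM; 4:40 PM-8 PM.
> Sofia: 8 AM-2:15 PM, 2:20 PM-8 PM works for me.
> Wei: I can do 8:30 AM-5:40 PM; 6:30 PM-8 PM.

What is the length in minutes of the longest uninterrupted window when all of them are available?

100

Hamid ∩ Diego: 11:10-13:15, 15:40-18:10, 19:05-20:00.
Hamid ∩ Diego ∩ Zara: 11:10-12:50, 16:40-18:10, 19:05-20:00.
Hamid ∩ Diego ∩ Zara ∩ Sofia: 11:10-12:50, 16:40-18:10, 19:05-20:00.
Hamid ∩ Diego ∩ Zara ∩ Sofia ∩ Wei: 11:10-12:50, 16:40-17:40, 19:05-20:00.
So the common availability across everyone is 11:10-12:50, 16:40-17:40, 19:05-20:00.
The longest is 11:10-12:50 at 100 minutes.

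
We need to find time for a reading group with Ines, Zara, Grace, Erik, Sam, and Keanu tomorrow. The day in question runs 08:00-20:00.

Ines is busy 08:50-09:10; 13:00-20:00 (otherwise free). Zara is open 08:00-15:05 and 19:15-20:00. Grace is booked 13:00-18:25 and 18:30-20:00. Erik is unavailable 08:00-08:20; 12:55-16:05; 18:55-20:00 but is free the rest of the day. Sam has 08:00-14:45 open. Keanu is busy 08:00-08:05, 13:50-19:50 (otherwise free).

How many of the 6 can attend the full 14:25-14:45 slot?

Ines free: 08:00-08:50, 09:10-13:00 (invert busy blocks within the working day).
Zara free: 08:00-15:05, 19:15-20:00.
Grace free: 08:00-13:00, 18:25-18:30 (invert busy blocks within the working day).
Erik free: 08:20-12:55, 16:05-18:55 (invert busy blocks within the working day).
Sam free: 08:00-14:45.
Keanu free: 08:05-13:50, 19:50-20:00 (invert busy blocks within the working day).
Zara and Sam can make the full 14:25-14:45 slot — that's 2.

2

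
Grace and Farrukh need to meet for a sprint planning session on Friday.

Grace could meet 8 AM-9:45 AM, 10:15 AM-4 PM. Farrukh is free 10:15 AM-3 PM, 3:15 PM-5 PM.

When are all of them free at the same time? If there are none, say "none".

10:15-15:00, 15:15-16:00

Grace ∩ Farrukh: 10:15-15:00, 15:15-16:00.
So the common availability across everyone is 10:15-15:00, 15:15-16:00.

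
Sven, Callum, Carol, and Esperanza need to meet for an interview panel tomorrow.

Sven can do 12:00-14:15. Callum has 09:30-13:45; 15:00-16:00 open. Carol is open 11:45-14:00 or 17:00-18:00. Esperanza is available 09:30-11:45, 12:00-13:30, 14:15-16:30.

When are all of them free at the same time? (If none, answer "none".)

Sven ∩ Callum: 12:00-13:45.
Sven ∩ Callum ∩ Carol: 12:00-13:45.
Sven ∩ Callum ∩ Carol ∩ Esperanza: 12:00-13:30.

12:00-13:30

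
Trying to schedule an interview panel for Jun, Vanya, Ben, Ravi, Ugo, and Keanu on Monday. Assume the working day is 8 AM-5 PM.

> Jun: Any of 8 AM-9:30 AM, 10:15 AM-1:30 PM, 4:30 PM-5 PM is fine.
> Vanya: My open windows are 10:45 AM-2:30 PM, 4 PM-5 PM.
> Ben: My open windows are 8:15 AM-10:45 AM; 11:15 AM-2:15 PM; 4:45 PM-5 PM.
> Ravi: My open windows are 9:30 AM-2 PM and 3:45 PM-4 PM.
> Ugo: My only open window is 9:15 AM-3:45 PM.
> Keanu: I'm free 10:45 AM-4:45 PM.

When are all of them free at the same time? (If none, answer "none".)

Jun ∩ Vanya: 10:45-13:30, 16:30-17:00.
Jun ∩ Vanya ∩ Ben: 11:15-13:30, 16:45-17:00.
Jun ∩ Vanya ∩ Ben ∩ Ravi: 11:15-13:30.
Jun ∩ Vanya ∩ Ben ∩ Ravi ∩ Ugo: 11:15-13:30.
Jun ∩ Vanya ∩ Ben ∩ Ravi ∩ Ugo ∩ Keanu: 11:15-13:30.

11:15-13:30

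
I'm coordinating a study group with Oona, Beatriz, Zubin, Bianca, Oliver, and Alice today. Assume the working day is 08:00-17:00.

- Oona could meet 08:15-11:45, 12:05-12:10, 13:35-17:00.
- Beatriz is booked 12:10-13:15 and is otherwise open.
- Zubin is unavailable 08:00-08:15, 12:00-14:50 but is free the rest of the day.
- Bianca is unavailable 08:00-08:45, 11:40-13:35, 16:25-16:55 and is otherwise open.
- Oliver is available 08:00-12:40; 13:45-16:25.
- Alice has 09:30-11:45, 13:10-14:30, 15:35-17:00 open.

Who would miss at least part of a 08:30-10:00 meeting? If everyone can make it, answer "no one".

Oona free: 08:15-11:45, 12:05-12:10, 13:35-17:00.
Beatriz free: 08:00-12:10, 13:15-17:00 (invert busy blocks within the working day).
Zubin free: 08:15-12:00, 14:50-17:00 (invert busy blocks within the working day).
Bianca free: 08:45-11:40, 13:35-16:25, 16:55-17:00 (invert busy blocks within the working day).
Oliver free: 08:00-12:40, 13:45-16:25.
Alice free: 09:30-11:45, 13:10-14:30, 15:35-17:00.
Oona: free for 08:30-10:00. Beatriz: free for 08:30-10:00. Zubin: free for 08:30-10:00. Bianca: not fully free for 08:30-10:00. Oliver: free for 08:30-10:00. Alice: not fully free for 08:30-10:00.

Alice, Bianca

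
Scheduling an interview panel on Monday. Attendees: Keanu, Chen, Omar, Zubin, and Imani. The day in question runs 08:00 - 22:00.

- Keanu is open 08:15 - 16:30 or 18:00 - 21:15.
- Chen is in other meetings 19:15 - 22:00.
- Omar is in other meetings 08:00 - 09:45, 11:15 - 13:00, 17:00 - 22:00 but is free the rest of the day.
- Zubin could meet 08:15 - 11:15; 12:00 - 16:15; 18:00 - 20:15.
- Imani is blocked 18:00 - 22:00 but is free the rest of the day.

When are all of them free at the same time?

09:45-11:15, 13:00-16:15

Keanu free: 08:15-16:30, 18:00-21:15.
Chen free: 08:00-19:15 (invert busy blocks within the working day).
Omar free: 09:45-11:15, 13:00-17:00 (invert busy blocks within the working day).
Zubin free: 08:15-11:15, 12:00-16:15, 18:00-20:15.
Imani free: 08:00-18:00 (invert busy blocks within the working day).
Keanu ∩ Chen: 08:15-16:30, 18:00-19:15.
Keanu ∩ Chen ∩ Omar: 09:45-11:15, 13:00-16:30.
Keanu ∩ Chen ∩ Omar ∩ Zubin: 09:45-11:15, 13:00-16:15.
Keanu ∩ Chen ∩ Omar ∩ Zubin ∩ Imani: 09:45-11:15, 13:00-16:15.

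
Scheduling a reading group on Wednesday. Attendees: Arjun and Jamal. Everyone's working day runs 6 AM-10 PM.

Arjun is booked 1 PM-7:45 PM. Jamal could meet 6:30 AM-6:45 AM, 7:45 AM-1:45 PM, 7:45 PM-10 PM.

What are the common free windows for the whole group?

Arjun free: 06:00-13:00, 19:45-22:00 (invert busy blocks within the working day).
Jamal free: 06:30-06:45, 07:45-13:45, 19:45-22:00.
Arjun ∩ Jamal: 06:30-06:45, 07:45-13:00, 19:45-22:00.

06:30-06:45, 07:45-13:00, 19:45-22:00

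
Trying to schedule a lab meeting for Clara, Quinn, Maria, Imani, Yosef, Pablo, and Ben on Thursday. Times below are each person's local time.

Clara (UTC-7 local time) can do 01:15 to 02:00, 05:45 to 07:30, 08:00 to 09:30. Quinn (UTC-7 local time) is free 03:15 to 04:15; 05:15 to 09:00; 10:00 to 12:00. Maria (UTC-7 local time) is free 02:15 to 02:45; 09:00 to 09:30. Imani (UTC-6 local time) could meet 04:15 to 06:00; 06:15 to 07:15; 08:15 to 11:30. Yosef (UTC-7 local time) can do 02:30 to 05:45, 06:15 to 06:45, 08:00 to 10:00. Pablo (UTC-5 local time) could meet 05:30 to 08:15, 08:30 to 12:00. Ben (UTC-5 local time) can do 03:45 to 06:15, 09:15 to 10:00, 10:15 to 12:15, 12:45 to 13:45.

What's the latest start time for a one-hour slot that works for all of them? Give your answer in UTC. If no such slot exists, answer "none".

none

Clara in UTC: 08:15-09:00, 12:45-14:30, 15:00-16:30 (add 7h to convert from UTC-7).
Quinn in UTC: 10:15-11:15, 12:15-16:00, 17:00-19:00 (add 7h to convert from UTC-7).
Maria in UTC: 09:15-09:45, 16:00-16:30 (add 7h to convert from UTC-7).
Imani in UTC: 10:15-12:00, 12:15-13:15, 14:15-17:30 (add 6h to convert from UTC-6).
Yosef in UTC: 09:30-12:45, 13:15-13:45, 15:00-17:00 (add 7h to convert from UTC-7).
Pablo in UTC: 10:30-13:15, 13:30-17:00 (add 5h to convert from UTC-5).
Ben in UTC: 08:45-11:15, 14:15-15:00, 15:15-17:15, 17:45-18:45 (add 5h to convert from UTC-5).
Clara ∩ Quinn: 12:45-14:30, 15:00-16:00.
Clara ∩ Quinn ∩ Maria: ∅.
Clara ∩ Quinn ∩ Maria ∩ Imani: ∅.
Clara ∩ Quinn ∩ Maria ∩ Imani ∩ Yosef: ∅.
Clara ∩ Quinn ∩ Maria ∩ Imani ∩ Yosef ∩ Pablo: ∅.
Clara ∩ Quinn ∩ Maria ∩ Imani ∩ Yosef ∩ Pablo ∩ Ben: ∅.
There is no time when everyone is free.
No common window is at least 60 minutes long.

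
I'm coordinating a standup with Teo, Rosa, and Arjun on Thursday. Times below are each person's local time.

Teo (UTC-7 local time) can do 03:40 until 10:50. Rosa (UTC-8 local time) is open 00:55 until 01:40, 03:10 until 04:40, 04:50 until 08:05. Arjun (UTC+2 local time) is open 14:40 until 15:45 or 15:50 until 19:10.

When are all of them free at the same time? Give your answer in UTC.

Teo in UTC: 10:40-17:50 (add 7h to convert from UTC-7).
Rosa in UTC: 08:55-09:40, 11:10-12:40, 12:50-16:05 (add 8h to convert from UTC-8).
Arjun in UTC: 12:40-13:45, 13:50-17:10 (subtract 2h to convert from UTC+2).
Teo ∩ Rosa: 11:10-12:40, 12:50-16:05.
Teo ∩ Rosa ∩ Arjun: 12:50-13:45, 13:50-16:05.

12:50-13:45, 13:50-16:05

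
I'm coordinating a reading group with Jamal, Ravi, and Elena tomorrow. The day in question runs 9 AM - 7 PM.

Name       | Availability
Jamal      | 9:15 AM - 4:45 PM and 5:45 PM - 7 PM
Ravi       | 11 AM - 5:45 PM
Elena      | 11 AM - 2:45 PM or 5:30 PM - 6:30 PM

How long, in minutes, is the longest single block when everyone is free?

Jamal ∩ Ravi: 11:00-16:45.
Jamal ∩ Ravi ∩ Elena: 11:00-14:45.
The longest is 11:00-14:45 at 225 minutes.

225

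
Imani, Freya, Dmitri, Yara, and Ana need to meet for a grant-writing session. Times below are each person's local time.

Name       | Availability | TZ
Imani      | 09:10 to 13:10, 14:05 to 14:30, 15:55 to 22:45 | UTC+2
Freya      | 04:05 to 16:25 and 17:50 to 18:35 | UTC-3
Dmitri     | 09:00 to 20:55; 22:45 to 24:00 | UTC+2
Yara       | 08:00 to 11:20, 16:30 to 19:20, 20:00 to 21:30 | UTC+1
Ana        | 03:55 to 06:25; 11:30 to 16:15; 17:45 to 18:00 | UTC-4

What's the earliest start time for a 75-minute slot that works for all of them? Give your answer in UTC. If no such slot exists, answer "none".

Imani in UTC: 07:10-11:10, 12:05-12:30, 13:55-20:45 (subtract 2h to convert from UTC+2).
Freya in UTC: 07:05-19:25, 20:50-21:35 (add 3h to convert from UTC-3).
Dmitri in UTC: 07:00-18:55, 20:45-22:00 (subtract 2h to convert from UTC+2).
Yara in UTC: 07:00-10:20, 15:30-18:20, 19:00-20:30 (subtract 1h to convert from UTC+1).
Ana in UTC: 07:55-10:25, 15:30-20:15, 21:45-22:00 (add 4h to convert from UTC-4).
Imani ∩ Freya: 07:10-11:10, 12:05-12:30, 13:55-19:25.
Imani ∩ Freya ∩ Dmitri: 07:10-11:10, 12:05-12:30, 13:55-18:55.
Imani ∩ Freya ∩ Dmitri ∩ Yara: 07:10-10:20, 15:30-18:20.
Imani ∩ Freya ∩ Dmitri ∩ Yara ∩ Ana: 07:55-10:20, 15:30-18:20.
The first common window of at least 75 minutes is 07:55-10:20, so the earliest start is 07:55.

07:55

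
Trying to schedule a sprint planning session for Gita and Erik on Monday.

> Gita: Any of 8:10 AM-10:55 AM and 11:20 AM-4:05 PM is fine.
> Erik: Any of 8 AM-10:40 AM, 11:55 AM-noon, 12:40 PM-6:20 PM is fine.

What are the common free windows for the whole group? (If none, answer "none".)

Gita ∩ Erik: 08:10-10:40, 11:55-12:00, 12:40-16:05.

08:10-10:40, 11:55-12:00, 12:40-16:05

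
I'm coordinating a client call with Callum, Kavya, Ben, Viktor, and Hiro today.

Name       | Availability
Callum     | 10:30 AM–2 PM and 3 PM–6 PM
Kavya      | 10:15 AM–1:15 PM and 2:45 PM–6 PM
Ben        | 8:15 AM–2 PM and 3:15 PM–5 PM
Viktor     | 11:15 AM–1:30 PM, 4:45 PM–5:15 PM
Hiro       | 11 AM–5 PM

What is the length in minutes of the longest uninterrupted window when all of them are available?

120

Callum ∩ Kavya: 10:30-13:15, 15:00-18:00.
Callum ∩ Kavya ∩ Ben: 10:30-13:15, 15:15-17:00.
Callum ∩ Kavya ∩ Ben ∩ Viktor: 11:15-13:15, 16:45-17:00.
Callum ∩ Kavya ∩ Ben ∩ Viktor ∩ Hiro: 11:15-13:15, 16:45-17:00.
Those are the intersection windows.
The longest is 11:15-13:15 at 120 minutes.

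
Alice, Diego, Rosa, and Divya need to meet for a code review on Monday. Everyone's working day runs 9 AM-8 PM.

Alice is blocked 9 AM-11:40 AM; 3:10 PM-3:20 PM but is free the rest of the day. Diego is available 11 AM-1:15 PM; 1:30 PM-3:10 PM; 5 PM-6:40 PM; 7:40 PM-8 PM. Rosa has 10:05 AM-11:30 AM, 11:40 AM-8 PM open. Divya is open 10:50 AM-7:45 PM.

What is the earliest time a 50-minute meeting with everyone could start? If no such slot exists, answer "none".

Alice free: 11:40-15:10, 15:20-20:00 (invert busy blocks within the working day).
Diego free: 11:00-13:15, 13:30-15:10, 17:00-18:40, 19:40-20:00.
Rosa free: 10:05-11:30, 11:40-20:00.
Divya free: 10:50-19:45.
Alice ∩ Diego: 11:40-13:15, 13:30-15:10, 17:00-18:40, 19:40-20:00.
Alice ∩ Diego ∩ Rosa: 11:40-13:15, 13:30-15:10, 17:00-18:40, 19:40-20:00.
Alice ∩ Diego ∩ Rosa ∩ Divya: 11:40-13:15, 13:30-15:10, 17:00-18:40, 19:40-19:45.
Those are the intersection windows.
The first common window of at least 50 minutes is 11:40-13:15, so the earliest start is 11:40.

11:40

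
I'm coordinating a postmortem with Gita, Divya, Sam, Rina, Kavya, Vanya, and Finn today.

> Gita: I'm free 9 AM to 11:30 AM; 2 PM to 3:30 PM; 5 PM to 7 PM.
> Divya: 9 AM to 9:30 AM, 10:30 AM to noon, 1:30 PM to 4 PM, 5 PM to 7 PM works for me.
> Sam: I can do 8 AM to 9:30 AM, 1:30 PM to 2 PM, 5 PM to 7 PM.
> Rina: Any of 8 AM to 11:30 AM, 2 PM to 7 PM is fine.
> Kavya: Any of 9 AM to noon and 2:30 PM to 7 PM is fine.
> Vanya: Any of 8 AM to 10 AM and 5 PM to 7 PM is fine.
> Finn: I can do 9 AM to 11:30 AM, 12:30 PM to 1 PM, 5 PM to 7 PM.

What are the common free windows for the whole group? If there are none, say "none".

Gita ∩ Divya: 09:00-09:30, 10:30-11:30, 14:00-15:30, 17:00-19:00.
Gita ∩ Divya ∩ Sam: 09:00-09:30, 17:00-19:00.
Gita ∩ Divya ∩ Sam ∩ Rina: 09:00-09:30, 17:00-19:00.
Gita ∩ Divya ∩ Sam ∩ Rina ∩ Kavya: 09:00-09:30, 17:00-19:00.
Gita ∩ Divya ∩ Sam ∩ Rina ∩ Kavya ∩ Vanya: 09:00-09:30, 17:00-19:00.
Gita ∩ Divya ∩ Sam ∩ Rina ∩ Kavya ∩ Vanya ∩ Finn: 09:00-09:30, 17:00-19:00.
So the common availability across everyone is 09:00-09:30, 17:00-19:00.

09:00-09:30, 17:00-19:00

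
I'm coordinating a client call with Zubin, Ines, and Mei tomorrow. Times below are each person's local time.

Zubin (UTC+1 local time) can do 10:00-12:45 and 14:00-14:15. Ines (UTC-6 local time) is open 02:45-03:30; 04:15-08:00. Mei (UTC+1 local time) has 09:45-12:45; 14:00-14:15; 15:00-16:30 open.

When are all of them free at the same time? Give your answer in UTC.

Zubin in UTC: 09:00-11:45, 13:00-13:15 (subtract 1h to convert from UTC+1).
Ines in UTC: 08:45-09:30, 10:15-14:00 (add 6h to convert from UTC-6).
Mei in UTC: 08:45-11:45, 13:00-13:15, 14:00-15:30 (subtract 1h to convert from UTC+1).
Zubin ∩ Ines: 09:00-09:30, 10:15-11:45, 13:00-13:15.
Zubin ∩ Ines ∩ Mei: 09:00-09:30, 10:15-11:45, 13:00-13:15.

09:00-09:30, 10:15-11:45, 13:00-13:15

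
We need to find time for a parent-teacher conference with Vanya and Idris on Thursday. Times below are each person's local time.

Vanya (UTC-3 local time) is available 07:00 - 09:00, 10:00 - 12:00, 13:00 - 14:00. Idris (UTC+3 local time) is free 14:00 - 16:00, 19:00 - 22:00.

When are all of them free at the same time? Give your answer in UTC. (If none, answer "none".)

11:00-12:00, 16:00-17:00

Vanya in UTC: 10:00-12:00, 13:00-15:00, 16:00-17:00 (add 3h to convert from UTC-3).
Idris in UTC: 11:00-13:00, 16:00-19:00 (subtract 3h to convert from UTC+3).
Vanya ∩ Idris: 11:00-12:00, 16:00-17:00.
So the common availability across everyone is 11:00-12:00, 16:00-17:00.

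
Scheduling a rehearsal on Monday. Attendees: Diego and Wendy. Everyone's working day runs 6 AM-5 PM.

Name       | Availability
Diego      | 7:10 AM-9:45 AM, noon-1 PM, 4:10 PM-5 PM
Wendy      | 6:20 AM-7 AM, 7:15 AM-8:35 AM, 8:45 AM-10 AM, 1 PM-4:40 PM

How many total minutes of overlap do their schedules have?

170

Diego ∩ Wendy: 07:15-08:35, 08:45-09:45, 16:10-16:40.
Summing the common windows: 80 + 60 + 30 = 170 minutes.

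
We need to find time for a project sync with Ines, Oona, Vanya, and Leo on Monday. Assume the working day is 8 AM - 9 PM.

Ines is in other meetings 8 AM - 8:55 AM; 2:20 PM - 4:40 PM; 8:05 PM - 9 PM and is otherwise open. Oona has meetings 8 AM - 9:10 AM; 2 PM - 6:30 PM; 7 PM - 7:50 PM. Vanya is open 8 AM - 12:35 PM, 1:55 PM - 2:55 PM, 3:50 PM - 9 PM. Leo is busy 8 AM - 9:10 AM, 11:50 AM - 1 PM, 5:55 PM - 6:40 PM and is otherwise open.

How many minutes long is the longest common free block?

160

Ines free: 08:55-14:20, 16:40-20:05 (invert busy blocks within the working day).
Oona free: 09:10-14:00, 18:30-19:00, 19:50-21:00 (invert busy blocks within the working day).
Vanya free: 08:00-12:35, 13:55-14:55, 15:50-21:00.
Leo free: 09:10-11:50, 13:00-17:55, 18:40-21:00 (invert busy blocks within the working day).
Ines ∩ Oona: 09:10-14:00, 18:30-19:00, 19:50-20:05.
Ines ∩ Oona ∩ Vanya: 09:10-12:35, 13:55-14:00, 18:30-19:00, 19:50-20:05.
Ines ∩ Oona ∩ Vanya ∩ Leo: 09:10-11:50, 13:55-14:00, 18:40-19:00, 19:50-20:05.
Those are the intersection windows.
The longest is 09:10-11:50 at 160 minutes.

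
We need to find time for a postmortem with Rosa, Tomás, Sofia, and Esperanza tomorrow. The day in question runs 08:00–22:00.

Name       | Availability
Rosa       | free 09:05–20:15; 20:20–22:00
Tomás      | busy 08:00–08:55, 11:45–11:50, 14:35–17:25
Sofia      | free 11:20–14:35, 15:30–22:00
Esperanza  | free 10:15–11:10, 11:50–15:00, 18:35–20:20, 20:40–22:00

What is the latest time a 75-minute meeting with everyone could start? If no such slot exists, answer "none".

Rosa free: 09:05-20:15, 20:20-22:00.
Tomás free: 08:55-11:45, 11:50-14:35, 17:25-22:00 (invert busy blocks within the working day).
Sofia free: 11:20-14:35, 15:30-22:00.
Esperanza free: 10:15-11:10, 11:50-15:00, 18:35-20:20, 20:40-22:00.
Rosa ∩ Tomás: 09:05-11:45, 11:50-14:35, 17:25-20:15, 20:20-22:00.
Rosa ∩ Tomás ∩ Sofia: 11:20-11:45, 11:50-14:35, 17:25-20:15, 20:20-22:00.
Rosa ∩ Tomás ∩ Sofia ∩ Esperanza: 11:50-14:35, 18:35-20:15, 20:40-22:00.
So the common availability across everyone is 11:50-14:35, 18:35-20:15, 20:40-22:00.
The last common window of at least 75 minutes is 20:40-22:00; a 75-minute meeting can start as late as 20:45 and still end by 22:00.

20:45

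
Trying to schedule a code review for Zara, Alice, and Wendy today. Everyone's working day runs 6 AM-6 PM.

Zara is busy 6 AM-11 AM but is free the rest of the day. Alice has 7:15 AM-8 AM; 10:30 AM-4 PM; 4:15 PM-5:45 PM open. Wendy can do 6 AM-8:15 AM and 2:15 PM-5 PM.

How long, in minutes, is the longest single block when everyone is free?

Zara free: 11:00-18:00 (invert busy blocks within the working day).
Alice free: 07:15-08:00, 10:30-16:00, 16:15-17:45.
Wendy free: 06:00-08:15, 14:15-17:00.
Zara ∩ Alice: 11:00-16:00, 16:15-17:45.
Zara ∩ Alice ∩ Wendy: 14:15-16:00, 16:15-17:00.
Those are the intersection windows.
The longest is 14:15-16:00 at 105 minutes.

105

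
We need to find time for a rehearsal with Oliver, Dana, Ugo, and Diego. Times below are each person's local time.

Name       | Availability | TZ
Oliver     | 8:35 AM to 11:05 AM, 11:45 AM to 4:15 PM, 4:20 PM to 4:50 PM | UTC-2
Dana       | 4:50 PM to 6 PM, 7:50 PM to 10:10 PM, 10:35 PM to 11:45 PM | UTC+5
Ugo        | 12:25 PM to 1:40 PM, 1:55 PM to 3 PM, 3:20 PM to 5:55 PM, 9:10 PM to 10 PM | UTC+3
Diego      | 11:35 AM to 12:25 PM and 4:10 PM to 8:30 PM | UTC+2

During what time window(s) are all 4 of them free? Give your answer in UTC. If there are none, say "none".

Oliver in UTC: 10:35-13:05, 13:45-18:15, 18:20-18:50 (add 2h to convert from UTC-2).
Dana in UTC: 11:50-13:00, 14:50-17:10, 17:35-18:45 (subtract 5h to convert from UTC+5).
Ugo in UTC: 09:25-10:40, 10:55-12:00, 12:20-14:55, 18:10-19:00 (subtract 3h to convert from UTC+3).
Diego in UTC: 09:35-10:25, 14:10-18:30 (subtract 2h to convert from UTC+2).
Oliver ∩ Dana: 11:50-13:00, 14:50-17:10, 17:35-18:15, 18:20-18:45.
Oliver ∩ Dana ∩ Ugo: 11:50-12:00, 12:20-13:00, 14:50-14:55, 18:10-18:15, 18:20-18:45.
Oliver ∩ Dana ∩ Ugo ∩ Diego: 14:50-14:55, 18:10-18:15, 18:20-18:30.
Those are the intersection windows.

14:50-14:55, 18:10-18:15, 18:20-18:30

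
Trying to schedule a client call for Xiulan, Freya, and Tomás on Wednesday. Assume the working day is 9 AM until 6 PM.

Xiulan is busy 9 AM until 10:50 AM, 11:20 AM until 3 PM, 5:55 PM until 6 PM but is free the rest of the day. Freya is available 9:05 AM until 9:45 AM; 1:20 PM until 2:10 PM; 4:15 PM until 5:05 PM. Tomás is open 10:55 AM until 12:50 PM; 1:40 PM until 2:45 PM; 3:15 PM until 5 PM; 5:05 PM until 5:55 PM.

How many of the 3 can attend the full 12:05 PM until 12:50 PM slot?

Xiulan free: 10:50-11:20, 15:00-17:55 (invert busy blocks within the working day).
Freya free: 09:05-09:45, 13:20-14:10, 16:15-17:05.
Tomás free: 10:55-12:50, 13:40-14:45, 15:15-17:00, 17:05-17:55.
Tomás can make the full 12:05-12:50 slot — that's 1.

1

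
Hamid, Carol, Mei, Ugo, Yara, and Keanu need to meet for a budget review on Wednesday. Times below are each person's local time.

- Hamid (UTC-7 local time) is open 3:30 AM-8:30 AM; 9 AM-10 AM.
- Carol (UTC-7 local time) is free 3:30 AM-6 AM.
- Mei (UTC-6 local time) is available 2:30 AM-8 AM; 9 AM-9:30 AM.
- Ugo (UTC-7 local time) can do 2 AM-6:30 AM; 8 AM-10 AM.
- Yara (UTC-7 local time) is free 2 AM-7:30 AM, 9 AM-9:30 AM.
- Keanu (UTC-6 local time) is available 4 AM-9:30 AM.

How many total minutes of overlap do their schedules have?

150

Hamid in UTC: 10:30-15:30, 16:00-17:00 (add 7h to convert from UTC-7).
Carol in UTC: 10:30-13:00 (add 7h to convert from UTC-7).
Mei in UTC: 08:30-14:00, 15:00-15:30 (add 6h to convert from UTC-6).
Ugo in UTC: 09:00-13:30, 15:00-17:00 (add 7h to convert from UTC-7).
Yara in UTC: 09:00-14:30, 16:00-16:30 (add 7h to convert from UTC-7).
Keanu in UTC: 10:00-15:30 (add 6h to convert from UTC-6).
Hamid ∩ Carol: 10:30-13:00.
Hamid ∩ Carol ∩ Mei: 10:30-13:00.
Hamid ∩ Carol ∩ Mei ∩ Ugo: 10:30-13:00.
Hamid ∩ Carol ∩ Mei ∩ Ugo ∩ Yara: 10:30-13:00.
Hamid ∩ Carol ∩ Mei ∩ Ugo ∩ Yara ∩ Keanu: 10:30-13:00.
Those are the intersection windows.
That's a single block of 150 minutes.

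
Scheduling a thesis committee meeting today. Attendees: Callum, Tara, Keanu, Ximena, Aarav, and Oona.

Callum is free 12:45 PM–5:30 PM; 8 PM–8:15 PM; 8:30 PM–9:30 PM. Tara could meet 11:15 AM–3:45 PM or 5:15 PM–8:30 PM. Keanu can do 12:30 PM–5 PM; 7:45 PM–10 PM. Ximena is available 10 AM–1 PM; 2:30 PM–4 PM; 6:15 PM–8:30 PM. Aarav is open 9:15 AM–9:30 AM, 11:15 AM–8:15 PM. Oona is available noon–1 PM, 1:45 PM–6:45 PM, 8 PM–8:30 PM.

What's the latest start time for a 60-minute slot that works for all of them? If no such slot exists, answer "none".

Callum ∩ Tara: 12:45-15:45, 17:15-17:30, 20:00-20:15.
Callum ∩ Tara ∩ Keanu: 12:45-15:45, 20:00-20:15.
Callum ∩ Tara ∩ Keanu ∩ Ximena: 12:45-13:00, 14:30-15:45, 20:00-20:15.
Callum ∩ Tara ∩ Keanu ∩ Ximena ∩ Aarav: 12:45-13:00, 14:30-15:45, 20:00-20:15.
Callum ∩ Tara ∩ Keanu ∩ Ximena ∩ Aarav ∩ Oona: 12:45-13:00, 14:30-15:45, 20:00-20:15.
The last common window of at least 60 minutes is 14:30-15:45; a 60-minute meeting can start as late as 14:45 and still end by 15:45.

14:45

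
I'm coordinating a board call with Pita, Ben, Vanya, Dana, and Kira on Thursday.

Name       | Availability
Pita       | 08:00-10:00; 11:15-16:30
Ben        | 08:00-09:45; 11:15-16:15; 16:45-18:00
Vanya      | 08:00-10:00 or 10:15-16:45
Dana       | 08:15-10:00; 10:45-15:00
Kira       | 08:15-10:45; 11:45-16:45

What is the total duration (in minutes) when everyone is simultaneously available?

285

Pita ∩ Ben: 08:00-09:45, 11:15-16:15.
Pita ∩ Ben ∩ Vanya: 08:00-09:45, 11:15-16:15.
Pita ∩ Ben ∩ Vanya ∩ Dana: 08:15-09:45, 11:15-15:00.
Pita ∩ Ben ∩ Vanya ∩ Dana ∩ Kira: 08:15-09:45, 11:45-15:00.
So the common availability across everyone is 08:15-09:45, 11:45-15:00.
Summing the common windows: 90 + 195 = 285 minutes.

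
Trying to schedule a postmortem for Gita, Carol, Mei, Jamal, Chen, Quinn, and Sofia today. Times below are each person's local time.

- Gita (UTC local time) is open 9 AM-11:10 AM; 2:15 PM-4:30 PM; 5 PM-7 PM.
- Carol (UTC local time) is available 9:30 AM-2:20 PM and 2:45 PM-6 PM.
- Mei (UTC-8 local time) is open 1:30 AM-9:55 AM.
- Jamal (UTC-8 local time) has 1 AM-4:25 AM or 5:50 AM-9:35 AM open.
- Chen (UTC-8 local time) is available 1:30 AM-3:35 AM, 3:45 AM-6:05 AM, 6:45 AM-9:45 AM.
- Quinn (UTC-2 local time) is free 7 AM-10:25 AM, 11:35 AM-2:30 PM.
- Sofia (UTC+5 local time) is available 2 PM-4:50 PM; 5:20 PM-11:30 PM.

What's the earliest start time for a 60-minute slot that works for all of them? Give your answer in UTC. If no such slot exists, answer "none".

Gita in UTC: 09:00-11:10, 14:15-16:30, 17:00-19:00.
Carol in UTC: 09:30-14:20, 14:45-18:00.
Mei in UTC: 09:30-17:55 (add 8h to convert from UTC-8).
Jamal in UTC: 09:00-12:25, 13:50-17:35 (add 8h to convert from UTC-8).
Chen in UTC: 09:30-11:35, 11:45-14:05, 14:45-17:45 (add 8h to convert from UTC-8).
Quinn in UTC: 09:00-12:25, 13:35-16:30 (add 2h to convert from UTC-2).
Sofia in UTC: 09:00-11:50, 12:20-18:30 (subtract 5h to convert from UTC+5).
Gita ∩ Carol: 09:30-11:10, 14:15-14:20, 14:45-16:30, 17:00-18:00.
Gita ∩ Carol ∩ Mei: 09:30-11:10, 14:15-14:20, 14:45-16:30, 17:00-17:55.
Gita ∩ Carol ∩ Mei ∩ Jamal: 09:30-11:10, 14:15-14:20, 14:45-16:30, 17:00-17:35.
Gita ∩ Carol ∩ Mei ∩ Jamal ∩ Chen: 09:30-11:10, 14:45-16:30, 17:00-17:35.
Gita ∩ Carol ∩ Mei ∩ Jamal ∩ Chen ∩ Quinn: 09:30-11:10, 14:45-16:30.
Gita ∩ Carol ∩ Mei ∩ Jamal ∩ Chen ∩ Quinn ∩ Sofia: 09:30-11:10, 14:45-16:30.
The first common window of at least 60 minutes is 09:30-11:10, so the earliest start is 09:30.

09:30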